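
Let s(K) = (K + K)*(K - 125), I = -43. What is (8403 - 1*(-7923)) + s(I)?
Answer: 30774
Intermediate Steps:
s(K) = 2*K*(-125 + K) (s(K) = (2*K)*(-125 + K) = 2*K*(-125 + K))
(8403 - 1*(-7923)) + s(I) = (8403 - 1*(-7923)) + 2*(-43)*(-125 - 43) = (8403 + 7923) + 2*(-43)*(-168) = 16326 + 14448 = 30774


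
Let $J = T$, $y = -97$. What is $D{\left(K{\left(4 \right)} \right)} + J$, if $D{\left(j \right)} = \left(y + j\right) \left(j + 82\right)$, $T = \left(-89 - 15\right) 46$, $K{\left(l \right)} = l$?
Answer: $-12782$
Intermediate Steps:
$T = -4784$ ($T = \left(-104\right) 46 = -4784$)
$D{\left(j \right)} = \left(-97 + j\right) \left(82 + j\right)$ ($D{\left(j \right)} = \left(-97 + j\right) \left(j + 82\right) = \left(-97 + j\right) \left(82 + j\right)$)
$J = -4784$
$D{\left(K{\left(4 \right)} \right)} + J = \left(-7954 + 4^{2} - 60\right) - 4784 = \left(-7954 + 16 - 60\right) - 4784 = -7998 - 4784 = -12782$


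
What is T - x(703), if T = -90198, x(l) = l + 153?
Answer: -91054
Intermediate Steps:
x(l) = 153 + l
T - x(703) = -90198 - (153 + 703) = -90198 - 1*856 = -90198 - 856 = -91054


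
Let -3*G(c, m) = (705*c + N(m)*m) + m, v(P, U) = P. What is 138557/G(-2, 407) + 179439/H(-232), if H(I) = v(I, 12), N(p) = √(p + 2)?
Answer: -503053296361/645196176 - 56392699*√409/22248144 ≈ -830.95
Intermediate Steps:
N(p) = √(2 + p)
H(I) = I
G(c, m) = -235*c - m/3 - m*√(2 + m)/3 (G(c, m) = -((705*c + √(2 + m)*m) + m)/3 = -((705*c + m*√(2 + m)) + m)/3 = -(m + 705*c + m*√(2 + m))/3 = -235*c - m/3 - m*√(2 + m)/3)
138557/G(-2, 407) + 179439/H(-232) = 138557/(-235*(-2) - ⅓*407 - ⅓*407*√(2 + 407)) + 179439/(-232) = 138557/(470 - 407/3 - ⅓*407*√409) + 179439*(-1/232) = 138557/(470 - 407/3 - 407*√409/3) - 179439/232 = 138557/(1003/3 - 407*√409/3) - 179439/232 = -179439/232 + 138557/(1003/3 - 407*√409/3)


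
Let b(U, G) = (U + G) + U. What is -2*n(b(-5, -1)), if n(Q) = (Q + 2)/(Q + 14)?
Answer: 6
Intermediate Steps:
b(U, G) = G + 2*U (b(U, G) = (G + U) + U = G + 2*U)
n(Q) = (2 + Q)/(14 + Q)
-2*n(b(-5, -1)) = -2*(2 + (-1 + 2*(-5)))/(14 + (-1 + 2*(-5))) = -2*(2 + (-1 - 10))/(14 + (-1 - 10)) = -2*(2 - 11)/(14 - 11) = -2*(-9)/3 = -2*(-3) = 6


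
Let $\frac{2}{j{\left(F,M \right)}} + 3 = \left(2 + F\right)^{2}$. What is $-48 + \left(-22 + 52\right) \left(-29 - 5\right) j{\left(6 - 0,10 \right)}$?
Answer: $- \frac{4968}{61} \approx -81.443$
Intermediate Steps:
$j{\left(F,M \right)} = \frac{2}{-3 + \left(2 + F\right)^{2}}$
$-48 + \left(-22 + 52\right) \left(-29 - 5\right) j{\left(6 - 0,10 \right)} = -48 + \left(-22 + 52\right) \left(-29 - 5\right) \frac{2}{-3 + \left(2 + \left(6 - 0\right)\right)^{2}} = -48 + 30 \left(-34\right) \frac{2}{-3 + \left(2 + \left(6 + 0\right)\right)^{2}} = -48 - 1020 \frac{2}{-3 + \left(2 + 6\right)^{2}} = -48 - 1020 \frac{2}{-3 + 8^{2}} = -48 - 1020 \frac{2}{-3 + 64} = -48 - 1020 \cdot \frac{2}{61} = -48 - 1020 \cdot 2 \cdot \frac{1}{61} = -48 - \frac{2040}{61} = - \frac{4968}{61}$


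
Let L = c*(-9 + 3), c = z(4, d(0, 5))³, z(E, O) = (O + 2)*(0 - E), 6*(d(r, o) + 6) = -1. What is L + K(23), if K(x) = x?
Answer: -249793/9 ≈ -27755.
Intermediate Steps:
d(r, o) = -37/6 (d(r, o) = -6 + (⅙)*(-1) = -6 - ⅙ = -37/6)
z(E, O) = -E*(2 + O) (z(E, O) = (2 + O)*(-E) = -E*(2 + O))
c = 125000/27 (c = (-1*4*(2 - 37/6))³ = (-1*4*(-25/6))³ = (50/3)³ = 125000/27 ≈ 4629.6)
L = -250000/9 (L = 125000*(-9 + 3)/27 = (125000/27)*(-6) = -250000/9 ≈ -27778.)
L + K(23) = -250000/9 + 23 = -249793/9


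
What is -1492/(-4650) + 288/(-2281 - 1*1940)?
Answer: 275474/1090425 ≈ 0.25263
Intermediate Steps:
-1492/(-4650) + 288/(-2281 - 1*1940) = -1492*(-1/4650) + 288/(-2281 - 1940) = 746/2325 + 288/(-4221) = 746/2325 + 288*(-1/4221) = 746/2325 - 32/469 = 275474/1090425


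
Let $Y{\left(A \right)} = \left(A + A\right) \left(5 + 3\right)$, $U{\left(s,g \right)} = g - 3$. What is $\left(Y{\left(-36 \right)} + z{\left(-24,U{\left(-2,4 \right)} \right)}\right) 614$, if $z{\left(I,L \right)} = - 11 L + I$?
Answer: $-375154$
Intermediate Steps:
$U{\left(s,g \right)} = -3 + g$
$z{\left(I,L \right)} = I - 11 L$
$Y{\left(A \right)} = 16 A$ ($Y{\left(A \right)} = 2 A 8 = 16 A$)
$\left(Y{\left(-36 \right)} + z{\left(-24,U{\left(-2,4 \right)} \right)}\right) 614 = \left(16 \left(-36\right) - \left(24 + 11 \left(-3 + 4\right)\right)\right) 614 = \left(-576 - 35\right) 614 = \left(-611\right) 614 = -375154$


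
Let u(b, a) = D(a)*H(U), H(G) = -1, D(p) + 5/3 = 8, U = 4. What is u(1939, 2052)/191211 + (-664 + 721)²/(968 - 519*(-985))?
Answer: 97579060/15463424781 ≈ 0.0063103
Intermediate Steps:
D(p) = 19/3 (D(p) = -5/3 + 8 = 19/3)
u(b, a) = -19/3 (u(b, a) = (19/3)*(-1) = -19/3)
u(1939, 2052)/191211 + (-664 + 721)²/(968 - 519*(-985)) = -19/3/191211 + (-664 + 721)²/(968 - 519*(-985)) = -19/3*1/191211 + 57²/(968 + 511215) = -19/573633 + 3249/512183 = -19/573633 + 3249*(1/512183) = -19/573633 + 171/26957 = 97579060/15463424781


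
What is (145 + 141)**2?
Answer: 81796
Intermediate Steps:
(145 + 141)**2 = 286**2 = 81796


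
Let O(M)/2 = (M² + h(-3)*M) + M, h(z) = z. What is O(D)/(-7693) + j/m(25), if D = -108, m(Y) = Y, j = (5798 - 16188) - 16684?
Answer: -208874282/192325 ≈ -1086.0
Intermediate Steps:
j = -27074 (j = -10390 - 16684 = -27074)
O(M) = -4*M + 2*M² (O(M) = 2*((M² - 3*M) + M) = 2*(M² - 2*M) = -4*M + 2*M²)
O(D)/(-7693) + j/m(25) = (2*(-108)*(-2 - 108))/(-7693) - 27074/25 = (2*(-108)*(-110))*(-1/7693) - 27074*1/25 = 23760*(-1/7693) - 27074/25 = -23760/7693 - 27074/25 = -208874282/192325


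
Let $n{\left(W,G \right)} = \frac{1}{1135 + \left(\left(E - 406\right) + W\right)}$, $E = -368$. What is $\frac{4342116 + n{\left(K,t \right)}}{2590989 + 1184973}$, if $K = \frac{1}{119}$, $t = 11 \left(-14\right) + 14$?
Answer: $\frac{186537303479}{162215327520} \approx 1.1499$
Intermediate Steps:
$t = -140$ ($t = -154 + 14 = -140$)
$K = \frac{1}{119} \approx 0.0084034$
$n{\left(W,G \right)} = \frac{1}{361 + W}$ ($n{\left(W,G \right)} = \frac{1}{1135 + \left(\left(-368 - 406\right) + W\right)} = \frac{1}{1135 + \left(-774 + W\right)} = \frac{1}{361 + W}$)
$\frac{4342116 + n{\left(K,t \right)}}{2590989 + 1184973} = \frac{4342116 + \frac{1}{361 + \frac{1}{119}}}{2590989 + 1184973} = \frac{4342116 + \frac{1}{\frac{42960}{119}}}{3775962} = \left(4342116 + \frac{119}{42960}\right) \frac{1}{3775962} = \frac{186537303479}{42960} \cdot \frac{1}{3775962} = \frac{186537303479}{162215327520}$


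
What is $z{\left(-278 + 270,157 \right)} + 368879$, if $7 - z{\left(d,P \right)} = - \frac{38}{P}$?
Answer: $\frac{57915140}{157} \approx 3.6889 \cdot 10^{5}$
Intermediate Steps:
$z{\left(d,P \right)} = 7 + \frac{38}{P}$ ($z{\left(d,P \right)} = 7 - - \frac{38}{P} = 7 + \frac{38}{P}$)
$z{\left(-278 + 270,157 \right)} + 368879 = \left(7 + \frac{38}{157}\right) + 368879 = \frac{1137}{157} + 368879 = \frac{57915140}{157}$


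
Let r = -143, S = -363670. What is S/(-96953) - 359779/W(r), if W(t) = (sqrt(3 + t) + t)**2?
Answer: (-27495879357*I + 208019240*sqrt(35))/(96953*(572*sqrt(35) + 20309*I)) ≈ -13.486 - 2.8721*I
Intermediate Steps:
W(t) = (t + sqrt(3 + t))**2
S/(-96953) - 359779/W(r) = -363670/(-96953) - 359779/(-143 + sqrt(3 - 143))**2 = -363670*(-1/96953) - 359779/(-143 + sqrt(-140))**2 = 363670/96953 - 359779/(-143 + 2*I*sqrt(35))**2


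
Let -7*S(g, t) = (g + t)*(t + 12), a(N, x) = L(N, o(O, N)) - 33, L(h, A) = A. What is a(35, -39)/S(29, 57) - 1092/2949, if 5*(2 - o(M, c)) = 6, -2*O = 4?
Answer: -421393/1268070 ≈ -0.33231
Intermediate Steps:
O = -2 (O = -½*4 = -2)
o(M, c) = ⅘ (o(M, c) = 2 - ⅕*6 = 2 - 6/5 = ⅘)
a(N, x) = -161/5 (a(N, x) = ⅘ - 33 = -161/5)
S(g, t) = -(12 + t)*(g + t)/7 (S(g, t) = -(g + t)*(t + 12)/7 = -(g + t)*(12 + t)/7 = -(12 + t)*(g + t)/7)
a(35, -39)/S(29, 57) - 1092/2949 = -161/(5*(-12/7*29 - 12/7*57 - ⅐*57² - ⅐*29*57)) - 1092/2949 = -161/(5*(-348/7 - 684/7 - ⅐*3249 - 1653/7)) - 1092*1/2949 = -161/(5*(-348/7 - 684/7 - 3249/7 - 1653/7)) - 364/983 = -161/(5*(-5934/7)) - 364/983 = -161/5*(-7/5934) - 364/983 = 49/1290 - 364/983 = -421393/1268070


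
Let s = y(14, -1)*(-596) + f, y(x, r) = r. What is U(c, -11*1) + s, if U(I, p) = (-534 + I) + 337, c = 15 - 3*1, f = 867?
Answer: 1278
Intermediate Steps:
c = 12 (c = 15 - 3 = 12)
s = 1463 (s = -1*(-596) + 867 = 596 + 867 = 1463)
U(I, p) = -197 + I
U(c, -11*1) + s = (-197 + 12) + 1463 = -185 + 1463 = 1278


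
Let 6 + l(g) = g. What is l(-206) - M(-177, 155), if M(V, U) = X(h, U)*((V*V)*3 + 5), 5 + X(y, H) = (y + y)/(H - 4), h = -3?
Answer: 71495900/151 ≈ 4.7348e+5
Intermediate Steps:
l(g) = -6 + g
X(y, H) = -5 + 2*y/(-4 + H) (X(y, H) = -5 + (y + y)/(H - 4) = -5 + (2*y)/(-4 + H) = -5 + 2*y/(-4 + H))
M(V, U) = (5 + 3*V²)*(14 - 5*U)/(-4 + U) (M(V, U) = ((20 - 5*U + 2*(-3))/(-4 + U))*((V*V)*3 + 5) = ((20 - 5*U - 6)/(-4 + U))*(V²*3 + 5) = ((14 - 5*U)/(-4 + U))*(3*V² + 5) = ((14 - 5*U)/(-4 + U))*(5 + 3*V²) = (5 + 3*V²)*(14 - 5*U)/(-4 + U))
l(-206) - M(-177, 155) = (-6 - 206) - (-1)*(-14 + 5*155)*(5 + 3*(-177)²)/(-4 + 155) = -212 - (-1)*(-14 + 775)*(5 + 3*31329)/151 = -212 - (-1)*761*(5 + 93987)/151 = -212 - (-1)*761*93992/151 = -212 - 1*(-71527912/151) = -212 + 71527912/151 = 71495900/151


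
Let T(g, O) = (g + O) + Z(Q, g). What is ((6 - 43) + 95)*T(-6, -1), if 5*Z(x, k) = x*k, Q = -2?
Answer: -1334/5 ≈ -266.80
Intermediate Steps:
Z(x, k) = k*x/5 (Z(x, k) = (x*k)/5 = (k*x)/5 = k*x/5)
T(g, O) = O + 3*g/5 (T(g, O) = (g + O) + (⅕)*g*(-2) = (O + g) - 2*g/5 = O + 3*g/5)
((6 - 43) + 95)*T(-6, -1) = ((6 - 43) + 95)*(-1 + (⅗)*(-6)) = (-37 + 95)*(-1 - 18/5) = 58*(-23/5) = -1334/5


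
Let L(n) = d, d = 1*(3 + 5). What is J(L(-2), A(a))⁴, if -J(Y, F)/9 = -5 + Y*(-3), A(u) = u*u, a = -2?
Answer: 4640470641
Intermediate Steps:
A(u) = u²
d = 8 (d = 1*8 = 8)
L(n) = 8
J(Y, F) = 45 + 27*Y (J(Y, F) = -9*(-5 + Y*(-3)) = -9*(-5 - 3*Y) = 45 + 27*Y)
J(L(-2), A(a))⁴ = (45 + 27*8)⁴ = (45 + 216)⁴ = 261⁴ = 4640470641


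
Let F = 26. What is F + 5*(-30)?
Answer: -124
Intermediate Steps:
F + 5*(-30) = 26 + 5*(-30) = 26 - 150 = -124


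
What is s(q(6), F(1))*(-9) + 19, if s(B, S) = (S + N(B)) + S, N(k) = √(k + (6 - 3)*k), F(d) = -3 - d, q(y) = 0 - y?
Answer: 91 - 18*I*√6 ≈ 91.0 - 44.091*I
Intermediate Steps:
q(y) = -y
N(k) = 2*√k (N(k) = √(k + 3*k) = √(4*k) = 2*√k)
s(B, S) = 2*S + 2*√B (s(B, S) = (S + 2*√B) + S = 2*S + 2*√B)
s(q(6), F(1))*(-9) + 19 = (2*(-3 - 1*1) + 2*√(-1*6))*(-9) + 19 = (2*(-3 - 1) + 2*√(-6))*(-9) + 19 = (2*(-4) + 2*(I*√6))*(-9) + 19 = (-8 + 2*I*√6)*(-9) + 19 = (72 - 18*I*√6) + 19 = 91 - 18*I*√6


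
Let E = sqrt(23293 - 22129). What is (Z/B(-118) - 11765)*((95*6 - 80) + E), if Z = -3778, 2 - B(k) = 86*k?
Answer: -835929696/145 - 119418528*sqrt(291)/5075 ≈ -6.1664e+6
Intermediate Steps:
B(k) = 2 - 86*k
E = 2*sqrt(291) (E = sqrt(1164) = 2*sqrt(291) ≈ 34.117)
(Z/B(-118) - 11765)*((95*6 - 80) + E) = (-3778/(2 - 86*(-118)) - 11765)*((95*6 - 80) + 2*sqrt(291)) = (-3778/(2 + 10148) - 11765)*((570 - 80) + 2*sqrt(291)) = (-3778/10150 - 11765)*(490 + 2*sqrt(291)) = (-3778*1/10150 - 11765)*(490 + 2*sqrt(291)) = (-1889/5075 - 11765)*(490 + 2*sqrt(291)) = -59709264*(490 + 2*sqrt(291))/5075 = -835929696/145 - 119418528*sqrt(291)/5075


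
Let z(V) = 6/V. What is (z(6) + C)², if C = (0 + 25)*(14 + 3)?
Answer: 181476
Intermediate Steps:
C = 425 (C = 25*17 = 425)
(z(6) + C)² = (6/6 + 425)² = (6*(⅙) + 425)² = (1 + 425)² = 426² = 181476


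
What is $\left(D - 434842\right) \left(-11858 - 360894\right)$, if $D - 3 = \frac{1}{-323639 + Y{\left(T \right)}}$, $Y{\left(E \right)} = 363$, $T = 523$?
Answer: $\frac{13099717894907220}{80819} \approx 1.6209 \cdot 10^{11}$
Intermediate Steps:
$D = \frac{969827}{323276}$ ($D = 3 + \frac{1}{-323639 + 363} = 3 + \frac{1}{-323276} = 3 - \frac{1}{323276} = \frac{969827}{323276} \approx 3.0$)
$\left(D - 434842\right) \left(-11858 - 360894\right) = \left(\frac{969827}{323276} - 434842\right) \left(-11858 - 360894\right) = \left(- \frac{140573012565}{323276}\right) \left(-372752\right) = \frac{13099717894907220}{80819}$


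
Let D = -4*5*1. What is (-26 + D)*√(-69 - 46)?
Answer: -46*I*√115 ≈ -493.29*I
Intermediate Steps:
D = -20 (D = -20*1 = -20)
(-26 + D)*√(-69 - 46) = (-26 - 20)*√(-69 - 46) = -46*I*√115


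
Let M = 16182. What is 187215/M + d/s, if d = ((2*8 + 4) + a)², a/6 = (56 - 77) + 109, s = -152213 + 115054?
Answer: 699067619/200435646 ≈ 3.4877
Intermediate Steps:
s = -37159
a = 528 (a = 6*((56 - 77) + 109) = 6*(-21 + 109) = 6*88 = 528)
d = 300304 (d = ((2*8 + 4) + 528)² = ((16 + 4) + 528)² = (20 + 528)² = 548² = 300304)
187215/M + d/s = 187215/16182 + 300304/(-37159) = 187215*(1/16182) + 300304*(-1/37159) = 62405/5394 - 300304/37159 = 699067619/200435646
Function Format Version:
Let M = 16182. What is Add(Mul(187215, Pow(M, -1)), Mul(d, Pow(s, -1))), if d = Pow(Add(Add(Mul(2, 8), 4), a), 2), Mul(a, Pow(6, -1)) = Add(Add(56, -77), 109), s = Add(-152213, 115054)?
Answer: Rational(699067619, 200435646) ≈ 3.4877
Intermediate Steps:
s = -37159
a = 528 (a = Mul(6, Add(Add(56, -77), 109)) = Mul(6, Add(-21, 109)) = Mul(6, 88) = 528)
d = 300304 (d = Pow(Add(Add(Mul(2, 8), 4), 528), 2) = Pow(Add(Add(16, 4), 528), 2) = Pow(Add(20, 528), 2) = Pow(548, 2) = 300304)
Add(Mul(187215, Pow(M, -1)), Mul(d, Pow(s, -1))) = Add(Mul(187215, Pow(16182, -1)), Mul(300304, Pow(-37159, -1))) = Add(Mul(187215, Rational(1, 16182)), Mul(300304, Rational(-1, 37159))) = Add(Rational(62405, 5394), Rational(-300304, 37159)) = Rational(699067619, 200435646)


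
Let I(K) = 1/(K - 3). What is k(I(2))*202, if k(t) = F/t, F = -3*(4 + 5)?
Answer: 5454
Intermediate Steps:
F = -27 (F = -3*9 = -27)
I(K) = 1/(-3 + K)
k(t) = -27/t
k(I(2))*202 = -27/(1/(-3 + 2))*202 = -27/(1/(-1))*202 = -27/(-1)*202 = -27*(-1)*202 = 27*202 = 5454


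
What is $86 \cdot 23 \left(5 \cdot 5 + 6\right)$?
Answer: $61318$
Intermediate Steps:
$86 \cdot 23 \left(5 \cdot 5 + 6\right) = 1978 \left(25 + 6\right) = 1978 \cdot 31 = 61318$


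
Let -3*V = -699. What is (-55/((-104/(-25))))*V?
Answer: -320375/104 ≈ -3080.5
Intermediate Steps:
V = 233 (V = -1/3*(-699) = 233)
(-55/((-104/(-25))))*V = -55/((-104/(-25)))*233 = -55/((-104*(-1/25)))*233 = -55/104/25*233 = -55*25/104*233 = -1375/104*233 = -320375/104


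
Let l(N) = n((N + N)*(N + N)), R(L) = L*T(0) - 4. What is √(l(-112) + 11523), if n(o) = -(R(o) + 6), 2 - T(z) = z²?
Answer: I*√88831 ≈ 298.05*I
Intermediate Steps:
T(z) = 2 - z²
R(L) = -4 + 2*L (R(L) = L*(2 - 1*0²) - 4 = L*(2 - 1*0) - 4 = L*(2 + 0) - 4 = L*2 - 4 = 2*L - 4 = -4 + 2*L)
n(o) = -2 - 2*o (n(o) = -((-4 + 2*o) + 6) = -(2 + 2*o) = -2 - 2*o)
l(N) = -2 - 8*N² (l(N) = -2 - 2*(N + N)*(N + N) = -2 - 2*2*N*2*N = -2 - 8*N²)
√(l(-112) + 11523) = √((-2 - 8*(-112)²) + 11523) = √((-2 - 8*12544) + 11523) = √((-2 - 100352) + 11523) = √(-100354 + 11523) = √(-88831) = I*√88831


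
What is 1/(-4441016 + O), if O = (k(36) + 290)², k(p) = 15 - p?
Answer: -1/4368655 ≈ -2.2890e-7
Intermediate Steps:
O = 72361 (O = ((15 - 1*36) + 290)² = ((15 - 36) + 290)² = (-21 + 290)² = 269² = 72361)
1/(-4441016 + O) = 1/(-4441016 + 72361) = 1/(-4368655) = -1/4368655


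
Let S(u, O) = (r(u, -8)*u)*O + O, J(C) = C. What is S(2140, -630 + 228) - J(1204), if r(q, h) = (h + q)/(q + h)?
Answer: -861886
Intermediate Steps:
r(q, h) = 1 (r(q, h) = (h + q)/(h + q) = 1)
S(u, O) = O + O*u (S(u, O) = (1*u)*O + O = u*O + O = O*u + O = O + O*u)
S(2140, -630 + 228) - J(1204) = (-630 + 228)*(1 + 2140) - 1*1204 = -402*2141 - 1204 = -860682 - 1204 = -861886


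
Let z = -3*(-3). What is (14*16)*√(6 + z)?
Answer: 224*√15 ≈ 867.55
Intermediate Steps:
z = 9
(14*16)*√(6 + z) = (14*16)*√(6 + 9) = 224*√15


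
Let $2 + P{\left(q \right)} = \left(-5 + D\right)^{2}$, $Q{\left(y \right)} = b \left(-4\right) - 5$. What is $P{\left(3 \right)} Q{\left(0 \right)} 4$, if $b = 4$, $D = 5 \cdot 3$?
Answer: $-8232$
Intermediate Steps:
$D = 15$
$Q{\left(y \right)} = -21$ ($Q{\left(y \right)} = 4 \left(-4\right) - 5 = -16 - 5 = -21$)
$P{\left(q \right)} = 98$ ($P{\left(q \right)} = -2 + \left(-5 + 15\right)^{2} = -2 + 10^{2} = -2 + 100 = 98$)
$P{\left(3 \right)} Q{\left(0 \right)} 4 = 98 \left(-21\right) 4 = \left(-2058\right) 4 = -8232$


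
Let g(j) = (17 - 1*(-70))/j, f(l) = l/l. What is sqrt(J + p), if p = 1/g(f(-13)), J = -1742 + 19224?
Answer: sqrt(132321345)/87 ≈ 132.22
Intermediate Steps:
f(l) = 1
J = 17482
g(j) = 87/j (g(j) = (17 + 70)/j = 87/j)
p = 1/87 (p = 1/(87/1) = 1/(87*1) = 1/87 ≈ 0.011494)
sqrt(J + p) = sqrt(17482 + 1/87) = sqrt(1520935/87) = sqrt(132321345)/87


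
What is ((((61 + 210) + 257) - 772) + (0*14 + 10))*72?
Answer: -16848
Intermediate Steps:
((((61 + 210) + 257) - 772) + (0*14 + 10))*72 = (((271 + 257) - 772) + (0 + 10))*72 = ((528 - 772) + 10)*72 = (-244 + 10)*72 = -234*72 = -16848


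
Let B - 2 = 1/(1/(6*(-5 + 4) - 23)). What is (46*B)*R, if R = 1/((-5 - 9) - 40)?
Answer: 23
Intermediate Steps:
B = -27 (B = 2 + 1/(1/(6*(-5 + 4) - 23)) = 2 + 1/(1/(6*(-1) - 23)) = 2 + 1/(1/(-6 - 23)) = 2 + 1/(1/(-29)) = 2 + 1/(-1/29) = 2 - 29 = -27)
R = -1/54 (R = 1/(-14 - 40) = 1/(-54) = -1/54 ≈ -0.018519)
(46*B)*R = (46*(-27))*(-1/54) = -1242*(-1/54) = 23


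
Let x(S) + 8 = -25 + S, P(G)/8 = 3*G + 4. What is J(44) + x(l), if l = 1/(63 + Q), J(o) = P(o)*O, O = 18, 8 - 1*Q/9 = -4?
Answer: 3343222/171 ≈ 19551.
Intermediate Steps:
Q = 108 (Q = 72 - 9*(-4) = 72 + 36 = 108)
P(G) = 32 + 24*G (P(G) = 8*(3*G + 4) = 8*(4 + 3*G) = 32 + 24*G)
J(o) = 576 + 432*o (J(o) = (32 + 24*o)*18 = 576 + 432*o)
l = 1/171 (l = 1/(63 + 108) = 1/171 ≈ 0.0058480)
x(S) = -33 + S (x(S) = -8 + (-25 + S) = -33 + S)
J(44) + x(l) = (576 + 432*44) + (-33 + 1/171) = (576 + 19008) - 5642/171 = 19584 - 5642/171 = 3343222/171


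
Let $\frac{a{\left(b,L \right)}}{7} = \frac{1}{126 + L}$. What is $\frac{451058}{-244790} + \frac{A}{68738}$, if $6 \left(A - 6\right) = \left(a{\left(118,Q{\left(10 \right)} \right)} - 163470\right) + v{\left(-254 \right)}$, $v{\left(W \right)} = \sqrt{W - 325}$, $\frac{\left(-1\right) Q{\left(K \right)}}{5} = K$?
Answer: $- \frac{8589365535227}{3836413504560} + \frac{i \sqrt{579}}{412428} \approx -2.2389 + 5.8343 \cdot 10^{-5} i$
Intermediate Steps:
$Q{\left(K \right)} = - 5 K$
$v{\left(W \right)} = \sqrt{-325 + W}$
$a{\left(b,L \right)} = \frac{7}{126 + L}$
$A = - \frac{12420977}{456} + \frac{i \sqrt{579}}{6}$ ($A = 6 + \frac{\left(\frac{7}{126 - 50} - 163470\right) + \sqrt{-325 - 254}}{6} = 6 + \frac{\left(\frac{7}{126 - 50} - 163470\right) + \sqrt{-579}}{6} = 6 + \frac{\left(\frac{7}{76} - 163470\right) + i \sqrt{579}}{6} = 6 + \frac{- \frac{12423713}{76} + i \sqrt{579}}{6} = 6 - \left(\frac{12423713}{456} - \frac{i \sqrt{579}}{6}\right) = - \frac{12420977}{456} + \frac{i \sqrt{579}}{6} \approx -27239.0 + 4.0104 i$)
$\frac{451058}{-244790} + \frac{A}{68738} = \frac{451058}{-244790} + \frac{- \frac{12420977}{456} + \frac{i \sqrt{579}}{6}}{68738} = 451058 \left(- \frac{1}{244790}\right) + \left(- \frac{12420977}{456} + \frac{i \sqrt{579}}{6}\right) \frac{1}{68738} = - \frac{225529}{122395} - \left(\frac{12420977}{31344528} - \frac{i \sqrt{579}}{412428}\right) = - \frac{8589365535227}{3836413504560} + \frac{i \sqrt{579}}{412428}$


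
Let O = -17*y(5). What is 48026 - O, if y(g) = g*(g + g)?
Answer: 48876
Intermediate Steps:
y(g) = 2*g² (y(g) = g*(2*g) = 2*g²)
O = -850 (O = -34*5² = -34*25 = -17*50 = -850)
48026 - O = 48026 - 1*(-850) = 48026 + 850 = 48876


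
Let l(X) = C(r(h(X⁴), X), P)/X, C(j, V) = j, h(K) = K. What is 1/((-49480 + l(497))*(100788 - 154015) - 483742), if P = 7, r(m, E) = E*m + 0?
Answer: -1/3247560061365169 ≈ -3.0792e-16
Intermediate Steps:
r(m, E) = E*m
l(X) = X⁴ (l(X) = (X*X⁴)/X = X⁵/X = X⁴)
1/((-49480 + l(497))*(100788 - 154015) - 483742) = 1/((-49480 + 497⁴)*(100788 - 154015) - 483742) = 1/((-49480 + 61013446081)*(-53227) - 483742) = 1/(61013396601*(-53227) - 483742) = 1/(-3247560060881427 - 483742) = 1/(-3247560061365169) = -1/3247560061365169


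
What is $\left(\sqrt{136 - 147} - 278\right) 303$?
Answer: $-84234 + 303 i \sqrt{11} \approx -84234.0 + 1004.9 i$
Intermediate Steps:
$\left(\sqrt{136 - 147} - 278\right) 303 = \left(\sqrt{-11} - 278\right) 303 = \left(i \sqrt{11} - 278\right) 303 = \left(-278 + i \sqrt{11}\right) 303 = -84234 + 303 i \sqrt{11}$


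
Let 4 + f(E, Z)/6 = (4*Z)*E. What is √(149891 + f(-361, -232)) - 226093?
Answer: -226093 + √2159915 ≈ -2.2462e+5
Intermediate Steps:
f(E, Z) = -24 + 24*E*Z (f(E, Z) = -24 + 6*((4*Z)*E) = -24 + 6*(4*E*Z) = -24 + 24*E*Z)
√(149891 + f(-361, -232)) - 226093 = √(149891 + (-24 + 24*(-361)*(-232))) - 226093 = √(149891 + (-24 + 2010048)) - 226093 = √(149891 + 2010024) - 226093 = √2159915 - 226093 = -226093 + √2159915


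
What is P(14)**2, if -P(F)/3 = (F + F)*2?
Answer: 28224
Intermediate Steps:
P(F) = -12*F (P(F) = -3*(F + F)*2 = -3*2*F*2 = -12*F)
P(14)**2 = (-12*14)**2 = (-168)**2 = 28224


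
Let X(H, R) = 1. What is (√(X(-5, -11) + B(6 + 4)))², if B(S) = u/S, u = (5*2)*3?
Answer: 4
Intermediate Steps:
u = 30 (u = 10*3 = 30)
B(S) = 30/S
(√(X(-5, -11) + B(6 + 4)))² = (√(1 + 30/(6 + 4)))² = (√(1 + 30/10))² = (√(1 + 30*(⅒)))² = (√(1 + 3))² = (√4)² = 2² = 4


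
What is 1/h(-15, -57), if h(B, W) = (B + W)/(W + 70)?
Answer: -13/72 ≈ -0.18056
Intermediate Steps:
h(B, W) = (B + W)/(70 + W)
1/h(-15, -57) = 1/((-15 - 57)/(70 - 57)) = 1/(-72/13) = -13/72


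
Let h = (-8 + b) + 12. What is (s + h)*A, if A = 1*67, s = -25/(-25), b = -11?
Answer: -402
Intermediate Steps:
s = 1 (s = -25*(-1/25) = 1)
A = 67
h = -7 (h = (-8 - 11) + 12 = -19 + 12 = -7)
(s + h)*A = (1 - 7)*67 = -6*67 = -402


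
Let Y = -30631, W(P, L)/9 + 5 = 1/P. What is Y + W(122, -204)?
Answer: -3742463/122 ≈ -30676.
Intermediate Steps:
W(P, L) = -45 + 9/P
Y + W(122, -204) = -30631 + (-45 + 9/122) = -30631 - 5481/122 = -3742463/122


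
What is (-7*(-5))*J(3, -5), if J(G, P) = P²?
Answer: 875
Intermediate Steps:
(-7*(-5))*J(3, -5) = -7*(-5)*(-5)² = 35*25 = 875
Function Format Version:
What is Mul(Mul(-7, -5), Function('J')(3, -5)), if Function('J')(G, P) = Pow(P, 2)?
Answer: 875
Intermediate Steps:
Mul(Mul(-7, -5), Function('J')(3, -5)) = Mul(Mul(-7, -5), Pow(-5, 2)) = Mul(35, 25) = 875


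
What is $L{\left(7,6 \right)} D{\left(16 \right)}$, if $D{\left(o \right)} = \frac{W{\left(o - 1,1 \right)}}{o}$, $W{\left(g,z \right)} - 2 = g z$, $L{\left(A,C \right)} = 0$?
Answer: $0$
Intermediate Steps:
$W{\left(g,z \right)} = 2 + g z$
$D{\left(o \right)} = \frac{1 + o}{o}$ ($D{\left(o \right)} = \frac{2 + \left(o - 1\right) 1}{o} = \frac{2 + \left(-1 + o\right) 1}{o} = \frac{2 + \left(-1 + o\right)}{o} = \frac{1 + o}{o}$)
$L{\left(7,6 \right)} D{\left(16 \right)} = 0 \frac{1 + 16}{16} = 0 \cdot \frac{1}{16} \cdot 17 = 0 \cdot \frac{17}{16} = 0$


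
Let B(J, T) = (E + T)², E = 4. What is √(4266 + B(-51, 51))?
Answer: √7291 ≈ 85.387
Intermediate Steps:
B(J, T) = (4 + T)²
√(4266 + B(-51, 51)) = √(4266 + (4 + 51)²) = √(4266 + 55²) = √(4266 + 3025) = √7291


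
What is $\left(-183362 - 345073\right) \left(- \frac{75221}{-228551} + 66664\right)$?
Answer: $- \frac{423754782288525}{12029} \approx -3.5228 \cdot 10^{10}$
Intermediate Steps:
$\left(-183362 - 345073\right) \left(- \frac{75221}{-228551} + 66664\right) = - 528435 \left(\left(-75221\right) \left(- \frac{1}{228551}\right) + 66664\right) = - 528435 \left(\frac{3959}{12029} + 66664\right) = \left(-528435\right) \frac{801905215}{12029} = - \frac{423754782288525}{12029}$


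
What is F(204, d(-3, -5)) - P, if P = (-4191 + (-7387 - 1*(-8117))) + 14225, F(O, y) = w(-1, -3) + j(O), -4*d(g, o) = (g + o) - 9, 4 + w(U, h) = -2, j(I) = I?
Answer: -10566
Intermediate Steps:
w(U, h) = -6 (w(U, h) = -4 - 2 = -6)
d(g, o) = 9/4 - g/4 - o/4 (d(g, o) = -((g + o) - 9)/4 = -(-9 + g + o)/4 = 9/4 - g/4 - o/4)
F(O, y) = -6 + O
P = 10764 (P = (-4191 + (-7387 + 8117)) + 14225 = (-4191 + 730) + 14225 = -3461 + 14225 = 10764)
F(204, d(-3, -5)) - P = (-6 + 204) - 1*10764 = 198 - 10764 = -10566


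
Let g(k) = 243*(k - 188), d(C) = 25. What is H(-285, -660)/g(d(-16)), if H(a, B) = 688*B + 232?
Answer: 453848/39609 ≈ 11.458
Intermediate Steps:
H(a, B) = 232 + 688*B
g(k) = -45684 + 243*k (g(k) = 243*(-188 + k) = -45684 + 243*k)
H(-285, -660)/g(d(-16)) = (232 + 688*(-660))/(-45684 + 243*25) = (232 - 454080)/(-45684 + 6075) = -453848/(-39609) = -453848*(-1/39609) = 453848/39609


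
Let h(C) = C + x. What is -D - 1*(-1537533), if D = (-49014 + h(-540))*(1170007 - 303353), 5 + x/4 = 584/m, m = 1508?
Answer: 16197315058297/377 ≈ 4.2964e+10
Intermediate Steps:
x = -6956/377 (x = -20 + 4*(584/1508) = -20 + 4*(584*(1/1508)) = -20 + 4*(146/377) = -20 + 584/377 = -6956/377 ≈ -18.451)
h(C) = -6956/377 + C (h(C) = C - 6956/377 = -6956/377 + C)
D = -16196735408356/377 (D = (-49014 + (-6956/377 - 540))*(1170007 - 303353) = (-49014 - 210536/377)*866654 = -18688814/377*866654 = -16196735408356/377 ≈ -4.2962e+10)
-D - 1*(-1537533) = -1*(-16196735408356/377) - 1*(-1537533) = 16196735408356/377 + 1537533 = 16197315058297/377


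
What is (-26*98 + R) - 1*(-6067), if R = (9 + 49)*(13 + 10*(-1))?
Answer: 3693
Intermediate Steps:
R = 174 (R = 58*(13 - 10) = 58*3 = 174)
(-26*98 + R) - 1*(-6067) = (-26*98 + 174) - 1*(-6067) = (-2548 + 174) + 6067 = -2374 + 6067 = 3693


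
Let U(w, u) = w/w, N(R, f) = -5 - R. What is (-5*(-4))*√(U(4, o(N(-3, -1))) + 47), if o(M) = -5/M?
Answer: 80*√3 ≈ 138.56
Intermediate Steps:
U(w, u) = 1
(-5*(-4))*√(U(4, o(N(-3, -1))) + 47) = (-5*(-4))*√(1 + 47) = 20*√48 = 20*(4*√3) = 80*√3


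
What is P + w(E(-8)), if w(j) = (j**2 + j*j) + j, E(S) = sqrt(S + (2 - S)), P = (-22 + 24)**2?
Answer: 8 + sqrt(2) ≈ 9.4142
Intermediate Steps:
P = 4 (P = 2**2 = 4)
E(S) = sqrt(2)
w(j) = j + 2*j**2 (w(j) = (j**2 + j**2) + j = 2*j**2 + j = j + 2*j**2)
P + w(E(-8)) = 4 + sqrt(2)*(1 + 2*sqrt(2))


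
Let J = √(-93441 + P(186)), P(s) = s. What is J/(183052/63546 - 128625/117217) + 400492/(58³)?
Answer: 100123/48778 + 3724335741*I*√93255/6641601017 ≈ 2.0526 + 171.24*I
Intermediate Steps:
J = I*√93255 (J = √(-93441 + 186) = √(-93255) = I*√93255 ≈ 305.38*I)
J/(183052/63546 - 128625/117217) + 400492/(58³) = (I*√93255)/(183052/63546 - 128625/117217) + 400492/(58³) = (I*√93255)/(183052*(1/63546) - 128625*1/117217) + 400492/195112 = (I*√93255)/(91526/31773 - 128625/117217) + 400492*(1/195112) = (I*√93255)/(6641601017/3724335741) + 100123/48778 = (I*√93255)*(3724335741/6641601017) + 100123/48778 = 3724335741*I*√93255/6641601017 + 100123/48778 = 100123/48778 + 3724335741*I*√93255/6641601017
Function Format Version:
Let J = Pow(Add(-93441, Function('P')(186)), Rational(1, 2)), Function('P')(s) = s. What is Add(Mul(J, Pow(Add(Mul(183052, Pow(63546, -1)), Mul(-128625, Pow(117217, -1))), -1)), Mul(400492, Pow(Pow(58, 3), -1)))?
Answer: Add(Rational(100123, 48778), Mul(Rational(3724335741, 6641601017), I, Pow(93255, Rational(1, 2)))) ≈ Add(2.0526, Mul(171.24, I))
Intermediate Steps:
J = Mul(I, Pow(93255, Rational(1, 2))) (J = Pow(Add(-93441, 186), Rational(1, 2)) = Pow(-93255, Rational(1, 2)) = Mul(I, Pow(93255, Rational(1, 2))) ≈ Mul(305.38, I))
Add(Mul(J, Pow(Add(Mul(183052, Pow(63546, -1)), Mul(-128625, Pow(117217, -1))), -1)), Mul(400492, Pow(Pow(58, 3), -1))) = Add(Mul(Mul(I, Pow(93255, Rational(1, 2))), Pow(Add(Mul(183052, Pow(63546, -1)), Mul(-128625, Pow(117217, -1))), -1)), Mul(400492, Pow(Pow(58, 3), -1))) = Add(Mul(Mul(I, Pow(93255, Rational(1, 2))), Pow(Add(Mul(183052, Rational(1, 63546)), Mul(-128625, Rational(1, 117217))), -1)), Mul(400492, Pow(195112, -1))) = Add(Mul(Mul(I, Pow(93255, Rational(1, 2))), Pow(Add(Rational(91526, 31773), Rational(-128625, 117217)), -1)), Mul(400492, Rational(1, 195112))) = Add(Mul(Mul(I, Pow(93255, Rational(1, 2))), Pow(Rational(6641601017, 3724335741), -1)), Rational(100123, 48778)) = Add(Mul(Mul(I, Pow(93255, Rational(1, 2))), Rational(3724335741, 6641601017)), Rational(100123, 48778)) = Add(Mul(Rational(3724335741, 6641601017), I, Pow(93255, Rational(1, 2))), Rational(100123, 48778)) = Add(Rational(100123, 48778), Mul(Rational(3724335741, 6641601017), I, Pow(93255, Rational(1, 2))))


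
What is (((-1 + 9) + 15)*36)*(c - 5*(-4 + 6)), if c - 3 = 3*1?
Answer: -3312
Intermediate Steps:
c = 6 (c = 3 + 3*1 = 3 + 3 = 6)
(((-1 + 9) + 15)*36)*(c - 5*(-4 + 6)) = (((-1 + 9) + 15)*36)*(6 - 5*(-4 + 6)) = ((8 + 15)*36)*(6 - 5*2) = (23*36)*(6 - 10) = 828*(-4) = -3312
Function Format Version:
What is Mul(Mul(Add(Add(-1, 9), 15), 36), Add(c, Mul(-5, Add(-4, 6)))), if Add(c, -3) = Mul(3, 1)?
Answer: -3312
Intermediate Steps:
c = 6 (c = Add(3, Mul(3, 1)) = Add(3, 3) = 6)
Mul(Mul(Add(Add(-1, 9), 15), 36), Add(c, Mul(-5, Add(-4, 6)))) = Mul(Mul(Add(Add(-1, 9), 15), 36), Add(6, Mul(-5, Add(-4, 6)))) = Mul(Mul(Add(8, 15), 36), Add(6, Mul(-5, 2))) = Mul(Mul(23, 36), Add(6, -10)) = Mul(828, -4) = -3312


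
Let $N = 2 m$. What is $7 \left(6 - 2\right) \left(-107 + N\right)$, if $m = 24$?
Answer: $-1652$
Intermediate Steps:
$N = 48$ ($N = 2 \cdot 24 = 48$)
$7 \left(6 - 2\right) \left(-107 + N\right) = 7 \left(6 - 2\right) \left(-107 + 48\right) = 7 \cdot 4 \left(-59\right) = 28 \left(-59\right) = -1652$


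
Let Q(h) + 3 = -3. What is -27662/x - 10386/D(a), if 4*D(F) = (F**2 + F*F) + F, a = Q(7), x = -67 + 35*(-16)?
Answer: -367006/627 ≈ -585.34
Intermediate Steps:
x = -627 (x = -67 - 560 = -627)
Q(h) = -6 (Q(h) = -3 - 3 = -6)
a = -6
D(F) = F**2/2 + F/4 (D(F) = ((F**2 + F*F) + F)/4 = ((F**2 + F**2) + F)/4 = (2*F**2 + F)/4 = (F + 2*F**2)/4 = F**2/2 + F/4)
-27662/x - 10386/D(a) = -27662/(-627) - 10386*(-2/(3*(1 + 2*(-6)))) = -27662*(-1/627) - 10386*(-2/(3*(1 - 12))) = 27662/627 - 10386/((1/4)*(-6)*(-11)) = 27662/627 - 10386/33/2 = 27662/627 - 10386*2/33 = 27662/627 - 6924/11 = -367006/627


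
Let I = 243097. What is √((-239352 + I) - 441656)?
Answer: I*√437911 ≈ 661.75*I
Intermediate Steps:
√((-239352 + I) - 441656) = √((-239352 + 243097) - 441656) = √(3745 - 441656) = √(-437911) = I*√437911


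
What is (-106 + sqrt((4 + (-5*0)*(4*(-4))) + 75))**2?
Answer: (106 - sqrt(79))**2 ≈ 9430.7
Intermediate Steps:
(-106 + sqrt((4 + (-5*0)*(4*(-4))) + 75))**2 = (-106 + sqrt((4 + 0*(-16)) + 75))**2 = (-106 + sqrt((4 + 0) + 75))**2 = (-106 + sqrt(4 + 75))**2 = (-106 + sqrt(79))**2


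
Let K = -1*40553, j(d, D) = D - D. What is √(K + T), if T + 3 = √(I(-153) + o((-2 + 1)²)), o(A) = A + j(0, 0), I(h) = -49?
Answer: 2*√(-10139 + I*√3) ≈ 0.017201 + 201.39*I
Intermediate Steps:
j(d, D) = 0
o(A) = A (o(A) = A + 0 = A)
K = -40553
T = -3 + 4*I*√3 (T = -3 + √(-49 + (-2 + 1)²) = -3 + √(-49 + (-1)²) = -3 + √(-49 + 1) = -3 + √(-48) = -3 + 4*I*√3 ≈ -3.0 + 6.9282*I)
√(K + T) = √(-40553 + (-3 + 4*I*√3)) = √(-40556 + 4*I*√3)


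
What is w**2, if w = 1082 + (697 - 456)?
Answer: 1750329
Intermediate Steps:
w = 1323 (w = 1082 + 241 = 1323)
w**2 = 1323**2 = 1750329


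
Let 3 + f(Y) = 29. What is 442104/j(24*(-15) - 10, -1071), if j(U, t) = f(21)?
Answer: 17004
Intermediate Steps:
f(Y) = 26 (f(Y) = -3 + 29 = 26)
j(U, t) = 26
442104/j(24*(-15) - 10, -1071) = 442104/26 = 442104*(1/26) = 17004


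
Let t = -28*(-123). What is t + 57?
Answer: 3501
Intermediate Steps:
t = 3444
t + 57 = 3444 + 57 = 3501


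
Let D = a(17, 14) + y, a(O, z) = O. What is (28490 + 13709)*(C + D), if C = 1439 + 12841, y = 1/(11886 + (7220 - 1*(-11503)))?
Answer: 971947077154/1611 ≈ 6.0332e+8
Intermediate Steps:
y = 1/30609 (y = 1/(11886 + (7220 + 11503)) = 1/(11886 + 18723) = 1/30609 ≈ 3.2670e-5)
D = 520354/30609 (D = 17 + 1/30609 = 520354/30609 ≈ 17.000)
C = 14280
(28490 + 13709)*(C + D) = (28490 + 13709)*(14280 + 520354/30609) = 42199*(437616874/30609) = 971947077154/1611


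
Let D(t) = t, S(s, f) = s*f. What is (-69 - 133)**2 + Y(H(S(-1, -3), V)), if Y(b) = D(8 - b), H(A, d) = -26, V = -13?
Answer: 40838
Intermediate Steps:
S(s, f) = f*s
Y(b) = 8 - b
(-69 - 133)**2 + Y(H(S(-1, -3), V)) = (-69 - 133)**2 + (8 - 1*(-26)) = (-202)**2 + (8 + 26) = 40804 + 34 = 40838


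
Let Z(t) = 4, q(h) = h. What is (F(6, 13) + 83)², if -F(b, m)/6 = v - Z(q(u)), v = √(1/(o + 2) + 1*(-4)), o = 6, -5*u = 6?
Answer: 22619/2 - 321*I*√62 ≈ 11310.0 - 2527.6*I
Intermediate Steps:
u = -6/5 (u = -⅕*6 = -6/5 ≈ -1.2000)
v = I*√62/4 (v = √(1/(6 + 2) + 1*(-4)) = √(1/8 - 4) = √(⅛ - 4) = √(-31/8) = I*√62/4 ≈ 1.9685*I)
F(b, m) = 24 - 3*I*√62/2 (F(b, m) = -6*(I*√62/4 - 1*4) = -6*(I*√62/4 - 4) = -6*(-4 + I*√62/4) = 24 - 3*I*√62/2)
(F(6, 13) + 83)² = ((24 - 3*I*√62/2) + 83)² = (107 - 3*I*√62/2)²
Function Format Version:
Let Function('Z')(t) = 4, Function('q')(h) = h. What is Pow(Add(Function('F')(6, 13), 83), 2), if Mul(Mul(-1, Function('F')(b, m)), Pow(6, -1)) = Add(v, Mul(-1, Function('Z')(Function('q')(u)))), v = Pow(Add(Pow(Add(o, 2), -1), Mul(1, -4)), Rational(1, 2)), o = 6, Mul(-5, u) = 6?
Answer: Add(Rational(22619, 2), Mul(-321, I, Pow(62, Rational(1, 2)))) ≈ Add(11310., Mul(-2527.6, I))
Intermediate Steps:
u = Rational(-6, 5) (u = Mul(Rational(-1, 5), 6) = Rational(-6, 5) ≈ -1.2000)
v = Mul(Rational(1, 4), I, Pow(62, Rational(1, 2))) (v = Pow(Add(Pow(Add(6, 2), -1), Mul(1, -4)), Rational(1, 2)) = Pow(Add(Pow(8, -1), -4), Rational(1, 2)) = Pow(Add(Rational(1, 8), -4), Rational(1, 2)) = Pow(Rational(-31, 8), Rational(1, 2)) = Mul(Rational(1, 4), I, Pow(62, Rational(1, 2))) ≈ Mul(1.9685, I))
Function('F')(b, m) = Add(24, Mul(Rational(-3, 2), I, Pow(62, Rational(1, 2)))) (Function('F')(b, m) = Mul(-6, Add(Mul(Rational(1, 4), I, Pow(62, Rational(1, 2))), Mul(-1, 4))) = Mul(-6, Add(Mul(Rational(1, 4), I, Pow(62, Rational(1, 2))), -4)) = Mul(-6, Add(-4, Mul(Rational(1, 4), I, Pow(62, Rational(1, 2))))) = Add(24, Mul(Rational(-3, 2), I, Pow(62, Rational(1, 2)))))
Pow(Add(Function('F')(6, 13), 83), 2) = Pow(Add(Add(24, Mul(Rational(-3, 2), I, Pow(62, Rational(1, 2)))), 83), 2) = Pow(Add(107, Mul(Rational(-3, 2), I, Pow(62, Rational(1, 2)))), 2)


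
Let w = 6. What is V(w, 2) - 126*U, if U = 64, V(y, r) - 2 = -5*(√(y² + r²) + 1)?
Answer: -8067 - 10*√10 ≈ -8098.6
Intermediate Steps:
V(y, r) = -3 - 5*√(r² + y²) (V(y, r) = 2 - 5*(√(y² + r²) + 1) = 2 - 5*(√(r² + y²) + 1) = 2 - 5*(1 + √(r² + y²)) = 2 + (-5 - 5*√(r² + y²)) = -3 - 5*√(r² + y²))
V(w, 2) - 126*U = (-3 - 5*√(2² + 6²)) - 126*64 = (-3 - 5*√(4 + 36)) - 8064 = (-3 - 10*√10) - 8064 = -8067 - 10*√10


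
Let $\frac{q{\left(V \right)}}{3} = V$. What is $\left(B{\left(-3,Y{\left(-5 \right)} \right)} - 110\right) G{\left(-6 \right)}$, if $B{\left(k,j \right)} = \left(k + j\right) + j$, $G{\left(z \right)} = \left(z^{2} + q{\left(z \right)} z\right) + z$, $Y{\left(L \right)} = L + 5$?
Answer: $-15594$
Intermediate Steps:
$q{\left(V \right)} = 3 V$
$Y{\left(L \right)} = 5 + L$
$G{\left(z \right)} = z + 4 z^{2}$ ($G{\left(z \right)} = \left(z^{2} + 3 z z\right) + z = \left(z^{2} + 3 z^{2}\right) + z = 4 z^{2} + z = z + 4 z^{2}$)
$B{\left(k,j \right)} = k + 2 j$ ($B{\left(k,j \right)} = \left(j + k\right) + j = k + 2 j$)
$\left(B{\left(-3,Y{\left(-5 \right)} \right)} - 110\right) G{\left(-6 \right)} = \left(\left(-3 + 2 \left(5 - 5\right)\right) - 110\right) \left(- 6 \left(1 + 4 \left(-6\right)\right)\right) = \left(\left(-3 + 2 \cdot 0\right) - 110\right) \left(- 6 \left(1 - 24\right)\right) = \left(\left(-3 + 0\right) - 110\right) \left(\left(-6\right) \left(-23\right)\right) = \left(-3 - 110\right) 138 = \left(-113\right) 138 = -15594$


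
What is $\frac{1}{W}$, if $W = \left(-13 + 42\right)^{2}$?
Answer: $\frac{1}{841} \approx 0.0011891$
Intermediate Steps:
$W = 841$ ($W = 29^{2} = 841$)
$\frac{1}{W} = \frac{1}{841}$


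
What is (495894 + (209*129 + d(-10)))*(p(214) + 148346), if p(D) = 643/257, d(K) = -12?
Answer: 19933684781295/257 ≈ 7.7563e+10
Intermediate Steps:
p(D) = 643/257 (p(D) = 643*(1/257) = 643/257)
(495894 + (209*129 + d(-10)))*(p(214) + 148346) = (495894 + (209*129 - 12))*(643/257 + 148346) = (495894 + (26961 - 12))*(38125565/257) = (495894 + 26949)*(38125565/257) = 522843*(38125565/257) = 19933684781295/257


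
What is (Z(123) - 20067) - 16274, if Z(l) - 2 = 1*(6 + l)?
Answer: -36210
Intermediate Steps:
Z(l) = 8 + l (Z(l) = 2 + 1*(6 + l) = 2 + (6 + l) = 8 + l)
(Z(123) - 20067) - 16274 = ((8 + 123) - 20067) - 16274 = (131 - 20067) - 16274 = -19936 - 16274 = -36210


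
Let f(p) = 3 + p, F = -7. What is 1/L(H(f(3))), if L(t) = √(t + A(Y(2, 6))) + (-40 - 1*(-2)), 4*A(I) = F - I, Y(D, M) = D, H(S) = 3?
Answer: -152/5773 - 2*√3/5773 ≈ -0.026930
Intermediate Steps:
A(I) = -7/4 - I/4 (A(I) = (-7 - I)/4 = -7/4 - I/4)
L(t) = -38 + √(-9/4 + t) (L(t) = √(t + (-7/4 - ¼*2)) + (-40 - 1*(-2)) = √(t + (-7/4 - ½)) + (-40 + 2) = √(t - 9/4) - 38 = √(-9/4 + t) - 38 = -38 + √(-9/4 + t))
1/L(H(f(3))) = 1/(-38 + √(-9 + 4*3)/2) = 1/(-38 + √(-9 + 12)/2) = 1/(-38 + √3/2)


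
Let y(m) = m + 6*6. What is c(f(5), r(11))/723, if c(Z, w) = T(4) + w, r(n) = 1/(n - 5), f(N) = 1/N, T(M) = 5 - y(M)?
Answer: -209/4338 ≈ -0.048179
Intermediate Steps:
y(m) = 36 + m (y(m) = m + 36 = 36 + m)
T(M) = -31 - M (T(M) = 5 - (36 + M) = 5 + (-36 - M) = -31 - M)
r(n) = 1/(-5 + n)
c(Z, w) = -35 + w (c(Z, w) = (-31 - 1*4) + w = (-31 - 4) + w = -35 + w)
c(f(5), r(11))/723 = (-35 + 1/(-5 + 11))/723 = (-35 + 1/6)*(1/723) = (-35 + ⅙)*(1/723) = -209/6*1/723 = -209/4338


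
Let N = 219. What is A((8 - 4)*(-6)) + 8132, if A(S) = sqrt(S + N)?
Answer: 8132 + sqrt(195) ≈ 8146.0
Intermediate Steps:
A(S) = sqrt(219 + S) (A(S) = sqrt(S + 219) = sqrt(219 + S))
A((8 - 4)*(-6)) + 8132 = sqrt(219 + (8 - 4)*(-6)) + 8132 = sqrt(219 + 4*(-6)) + 8132 = sqrt(219 - 24) + 8132 = sqrt(195) + 8132 = 8132 + sqrt(195)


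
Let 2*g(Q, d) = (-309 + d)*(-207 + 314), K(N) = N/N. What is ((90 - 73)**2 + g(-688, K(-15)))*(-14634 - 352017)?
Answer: 5935713039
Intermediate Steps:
K(N) = 1
g(Q, d) = -33063/2 + 107*d/2 (g(Q, d) = ((-309 + d)*(-207 + 314))/2 = ((-309 + d)*107)/2 = (-33063 + 107*d)/2 = -33063/2 + 107*d/2)
((90 - 73)**2 + g(-688, K(-15)))*(-14634 - 352017) = ((90 - 73)**2 + (-33063/2 + (107/2)*1))*(-14634 - 352017) = (17**2 + (-33063/2 + 107/2))*(-366651) = (289 - 16478)*(-366651) = -16189*(-366651) = 5935713039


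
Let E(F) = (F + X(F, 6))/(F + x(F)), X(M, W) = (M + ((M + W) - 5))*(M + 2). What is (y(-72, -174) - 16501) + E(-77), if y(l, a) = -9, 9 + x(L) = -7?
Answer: -1546828/93 ≈ -16633.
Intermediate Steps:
x(L) = -16 (x(L) = -9 - 7 = -16)
X(M, W) = (2 + M)*(-5 + W + 2*M) (X(M, W) = (M + (-5 + M + W))*(2 + M) = (-5 + W + 2*M)*(2 + M) = (2 + M)*(-5 + W + 2*M))
E(F) = (2 + 2*F**2 + 6*F)/(-16 + F) (E(F) = (F + (-10 - F + 2*6 + 2*F**2 + F*6))/(F - 16) = (F + (-10 - F + 12 + 2*F**2 + 6*F))/(-16 + F) = (F + (2 + 2*F**2 + 5*F))/(-16 + F) = (2 + 2*F**2 + 6*F)/(-16 + F))
(y(-72, -174) - 16501) + E(-77) = (-9 - 16501) + 2*(1 + (-77)**2 + 3*(-77))/(-16 - 77) = -16510 + 2*(1 + 5929 - 231)/(-93) = -16510 + 2*(-1/93)*5699 = -16510 - 11398/93 = -1546828/93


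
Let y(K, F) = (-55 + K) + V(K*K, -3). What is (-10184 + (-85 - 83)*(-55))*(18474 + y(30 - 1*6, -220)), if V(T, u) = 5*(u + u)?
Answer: -17381872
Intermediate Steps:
V(T, u) = 10*u (V(T, u) = 5*(2*u) = 10*u)
y(K, F) = -85 + K (y(K, F) = (-55 + K) + 10*(-3) = (-55 + K) - 30 = -85 + K)
(-10184 + (-85 - 83)*(-55))*(18474 + y(30 - 1*6, -220)) = (-10184 + (-85 - 83)*(-55))*(18474 + (-85 + (30 - 1*6))) = (-10184 - 168*(-55))*(18474 + (-85 + (30 - 6))) = (-10184 + 9240)*(18474 + (-85 + 24)) = -944*(18474 - 61) = -944*18413 = -17381872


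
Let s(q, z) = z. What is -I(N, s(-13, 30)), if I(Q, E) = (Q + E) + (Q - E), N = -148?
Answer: 296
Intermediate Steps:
I(Q, E) = 2*Q (I(Q, E) = (E + Q) + (Q - E) = 2*Q)
-I(N, s(-13, 30)) = -2*(-148) = -1*(-296) = 296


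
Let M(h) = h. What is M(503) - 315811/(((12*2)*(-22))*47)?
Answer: 12798259/24816 ≈ 515.73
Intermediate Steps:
M(503) - 315811/(((12*2)*(-22))*47) = 503 - 315811/(((12*2)*(-22))*47) = 503 - 315811/((24*(-22))*47) = 503 - 315811/((-528*47)) = 503 - 315811/(-24816) = 503 - 315811*(-1)/24816 = 503 - 1*(-315811/24816) = 503 + 315811/24816 = 12798259/24816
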